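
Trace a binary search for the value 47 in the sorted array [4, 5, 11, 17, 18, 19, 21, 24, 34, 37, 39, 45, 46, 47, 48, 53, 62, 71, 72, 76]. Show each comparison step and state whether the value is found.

Binary search for 47 in [4, 5, 11, 17, 18, 19, 21, 24, 34, 37, 39, 45, 46, 47, 48, 53, 62, 71, 72, 76]:

lo=0, hi=19, mid=9, arr[mid]=37 -> 37 < 47, search right half
lo=10, hi=19, mid=14, arr[mid]=48 -> 48 > 47, search left half
lo=10, hi=13, mid=11, arr[mid]=45 -> 45 < 47, search right half
lo=12, hi=13, mid=12, arr[mid]=46 -> 46 < 47, search right half
lo=13, hi=13, mid=13, arr[mid]=47 -> Found target at index 13!

Binary search finds 47 at index 13 after 5 comparisons. The search repeatedly halves the search space by comparing with the middle element.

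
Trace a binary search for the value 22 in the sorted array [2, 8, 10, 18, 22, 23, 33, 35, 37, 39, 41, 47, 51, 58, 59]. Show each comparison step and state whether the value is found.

Binary search for 22 in [2, 8, 10, 18, 22, 23, 33, 35, 37, 39, 41, 47, 51, 58, 59]:

lo=0, hi=14, mid=7, arr[mid]=35 -> 35 > 22, search left half
lo=0, hi=6, mid=3, arr[mid]=18 -> 18 < 22, search right half
lo=4, hi=6, mid=5, arr[mid]=23 -> 23 > 22, search left half
lo=4, hi=4, mid=4, arr[mid]=22 -> Found target at index 4!

Binary search finds 22 at index 4 after 4 comparisons. The search repeatedly halves the search space by comparing with the middle element.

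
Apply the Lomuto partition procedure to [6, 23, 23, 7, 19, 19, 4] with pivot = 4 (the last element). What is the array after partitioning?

Lomuto partition with pivot = 4:

Initial array: [6, 23, 23, 7, 19, 19, 4]

arr[0]=6 > 4: no swap
arr[1]=23 > 4: no swap
arr[2]=23 > 4: no swap
arr[3]=7 > 4: no swap
arr[4]=19 > 4: no swap
arr[5]=19 > 4: no swap

Place pivot at position 0: [4, 23, 23, 7, 19, 19, 6]
Pivot position: 0

After partitioning with pivot 4, the array becomes [4, 23, 23, 7, 19, 19, 6]. The pivot is placed at index 0. All elements to the left of the pivot are <= 4, and all elements to the right are > 4.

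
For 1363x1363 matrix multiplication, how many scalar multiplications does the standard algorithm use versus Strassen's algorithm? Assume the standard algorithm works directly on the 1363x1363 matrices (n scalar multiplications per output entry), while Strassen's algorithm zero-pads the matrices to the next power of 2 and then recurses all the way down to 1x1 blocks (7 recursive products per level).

Matrix multiplication for 1363x1363 matrices:

Strassen's algorithm requires power-of-2 dimensions. Pad 1363x1363 to 2048x2048 (next power of 2).

Standard algorithm: 1363^3 = 2532139147 multiplications
Strassen's algorithm: 7^(log2(2048)) = 7^11 = 1977326743 multiplications
Savings: 2532139147 - 1977326743 = 554812404 multiplications

Standard: 2532139147 multiplications (1363^3). Strassen: 1977326743 multiplications (7^11, after padding to 2048x2048). Strassen reduces 8 recursive multiplications to 7 at each level.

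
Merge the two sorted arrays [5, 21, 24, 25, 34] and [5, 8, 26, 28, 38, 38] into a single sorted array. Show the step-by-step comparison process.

Merging process:

Compare 5 vs 5: take 5 from left. Merged: [5]
Compare 21 vs 5: take 5 from right. Merged: [5, 5]
Compare 21 vs 8: take 8 from right. Merged: [5, 5, 8]
Compare 21 vs 26: take 21 from left. Merged: [5, 5, 8, 21]
Compare 24 vs 26: take 24 from left. Merged: [5, 5, 8, 21, 24]
Compare 25 vs 26: take 25 from left. Merged: [5, 5, 8, 21, 24, 25]
Compare 34 vs 26: take 26 from right. Merged: [5, 5, 8, 21, 24, 25, 26]
Compare 34 vs 28: take 28 from right. Merged: [5, 5, 8, 21, 24, 25, 26, 28]
Compare 34 vs 38: take 34 from left. Merged: [5, 5, 8, 21, 24, 25, 26, 28, 34]
Append remaining from right: [38, 38]. Merged: [5, 5, 8, 21, 24, 25, 26, 28, 34, 38, 38]

Final merged array: [5, 5, 8, 21, 24, 25, 26, 28, 34, 38, 38]
Total comparisons: 9

The merged array is [5, 5, 8, 21, 24, 25, 26, 28, 34, 38, 38], requiring 9 comparisons. The merge step runs in O(n) time where n is the total number of elements.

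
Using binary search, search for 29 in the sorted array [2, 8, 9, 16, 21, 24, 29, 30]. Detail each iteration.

Binary search for 29 in [2, 8, 9, 16, 21, 24, 29, 30]:

lo=0, hi=7, mid=3, arr[mid]=16 -> 16 < 29, search right half
lo=4, hi=7, mid=5, arr[mid]=24 -> 24 < 29, search right half
lo=6, hi=7, mid=6, arr[mid]=29 -> Found target at index 6!

Binary search finds 29 at index 6 after 3 comparisons. The search repeatedly halves the search space by comparing with the middle element.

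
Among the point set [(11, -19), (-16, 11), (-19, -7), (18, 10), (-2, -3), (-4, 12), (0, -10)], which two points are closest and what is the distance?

Computing all pairwise distances among 7 points:

d((11, -19), (-16, 11)) = 40.3609
d((11, -19), (-19, -7)) = 32.311
d((11, -19), (18, 10)) = 29.8329
d((11, -19), (-2, -3)) = 20.6155
d((11, -19), (-4, 12)) = 34.4384
d((11, -19), (0, -10)) = 14.2127
d((-16, 11), (-19, -7)) = 18.2483
d((-16, 11), (18, 10)) = 34.0147
d((-16, 11), (-2, -3)) = 19.799
d((-16, 11), (-4, 12)) = 12.0416
d((-16, 11), (0, -10)) = 26.4008
d((-19, -7), (18, 10)) = 40.7185
d((-19, -7), (-2, -3)) = 17.4642
d((-19, -7), (-4, 12)) = 24.2074
d((-19, -7), (0, -10)) = 19.2354
d((18, 10), (-2, -3)) = 23.8537
d((18, 10), (-4, 12)) = 22.0907
d((18, 10), (0, -10)) = 26.9072
d((-2, -3), (-4, 12)) = 15.1327
d((-2, -3), (0, -10)) = 7.2801 <-- minimum
d((-4, 12), (0, -10)) = 22.3607

Closest pair: (-2, -3) and (0, -10) with distance 7.2801

The closest pair is (-2, -3) and (0, -10) with Euclidean distance 7.2801. For 7 points, brute-force pairwise comparison is shown above. For large n, the divide-and-conquer algorithm (sort by x, recurse on halves, check the dividing strip) achieves O(n log n).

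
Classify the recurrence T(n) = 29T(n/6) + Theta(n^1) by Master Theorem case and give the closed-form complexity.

Master Theorem for T(n) = 29T(n/6) + O(n^1):

a = 29, b = 6, c = 1
log_b(a) = log_6(29) = 1.8793

Case 1: c = 1 < log_6(29) = 1.8793
T(n) = O(n^(log_6 29))

For T(n) = 29T(n/6) + O(n^1): log_6(29) = 1.8793. This is Case 1 of the Master Theorem (c < log_b(a), work dominated by leaves), giving O(n^(log_6 29)).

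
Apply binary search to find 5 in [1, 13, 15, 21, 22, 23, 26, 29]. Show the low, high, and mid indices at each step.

Binary search for 5 in [1, 13, 15, 21, 22, 23, 26, 29]:

lo=0, hi=7, mid=3, arr[mid]=21 -> 21 > 5, search left half
lo=0, hi=2, mid=1, arr[mid]=13 -> 13 > 5, search left half
lo=0, hi=0, mid=0, arr[mid]=1 -> 1 < 5, search right half
lo=1 > hi=0, target 5 not found

Binary search determines that 5 is not in the array after 3 comparisons. The search space was exhausted without finding the target.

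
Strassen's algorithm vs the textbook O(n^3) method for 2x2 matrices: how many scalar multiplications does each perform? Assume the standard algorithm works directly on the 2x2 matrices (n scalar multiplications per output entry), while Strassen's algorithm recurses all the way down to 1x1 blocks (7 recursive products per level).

Matrix multiplication for 2x2 matrices:

Standard algorithm: 2^3 = 8 multiplications
Strassen's algorithm: 7^(log2(2)) = 7^1 = 7 multiplications
Savings: 8 - 7 = 1 multiplications

Standard: 8 multiplications (2^3). Strassen: 7 multiplications (7^1). Strassen reduces 8 recursive multiplications to 7 at each level.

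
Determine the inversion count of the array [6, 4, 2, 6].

Finding inversions in [6, 4, 2, 6]:

(0, 1): arr[0]=6 > arr[1]=4
(0, 2): arr[0]=6 > arr[2]=2
(1, 2): arr[1]=4 > arr[2]=2

Total inversions: 3

The array has 3 inversion(s): (0,1), (0,2), (1,2). Each pair (i,j) satisfies i < j and arr[i] > arr[j].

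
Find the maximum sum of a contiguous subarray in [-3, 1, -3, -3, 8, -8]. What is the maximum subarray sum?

Using Kadane's algorithm on [-3, 1, -3, -3, 8, -8]:

Scanning through the array:
Position 1 (value 1): max_ending_here = 1, max_so_far = 1
Position 2 (value -3): max_ending_here = -2, max_so_far = 1
Position 3 (value -3): max_ending_here = -3, max_so_far = 1
Position 4 (value 8): max_ending_here = 8, max_so_far = 8
Position 5 (value -8): max_ending_here = 0, max_so_far = 8

Maximum subarray: [8]
Maximum sum: 8

The maximum subarray is [8] with sum 8. This subarray runs from index 4 to index 4.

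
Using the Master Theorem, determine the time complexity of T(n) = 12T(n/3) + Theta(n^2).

Master Theorem for T(n) = 12T(n/3) + O(n^2):

a = 12, b = 3, c = 2
log_b(a) = log_3(12) = 2.2619

Case 1: c = 2 < log_3(12) = 2.2619
T(n) = O(n^(log_3 12))

For T(n) = 12T(n/3) + O(n^2): log_3(12) = 2.2619. This is Case 1 of the Master Theorem (c < log_b(a), work dominated by leaves), giving O(n^(log_3 12)).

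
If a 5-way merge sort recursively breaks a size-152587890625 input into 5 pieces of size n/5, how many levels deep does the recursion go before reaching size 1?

For divide and conquer with division factor 5:

Problem sizes at each level:
Level 0: 152587890625
Level 1: 30517578125
Level 2: 6103515625
Level 3: 1220703125
Level 4: 244140625
Level 5: 48828125
Level 6: 9765625
Level 7: 1953125
Level 8: 390625
Level 9: 78125
Level 10: 15625
Level 11: 3125
Level 12: 625
Level 13: 125
Level 14: 25
Level 15: 5
Level 16: 1

The root is level 0 and the size-1 base case is level 16 (the tree spans levels 0 through 16, i.e. 17 levels counting the root), so the depth is the number of divisions: log_5(152587890625) = 16

The recursion tree depth is log_5(152587890625) = 16. At each level, the problem size is divided by 5, so it takes 16 divisions to reduce to a base case of size 1. The algorithm makes 5 recursive calls at each level.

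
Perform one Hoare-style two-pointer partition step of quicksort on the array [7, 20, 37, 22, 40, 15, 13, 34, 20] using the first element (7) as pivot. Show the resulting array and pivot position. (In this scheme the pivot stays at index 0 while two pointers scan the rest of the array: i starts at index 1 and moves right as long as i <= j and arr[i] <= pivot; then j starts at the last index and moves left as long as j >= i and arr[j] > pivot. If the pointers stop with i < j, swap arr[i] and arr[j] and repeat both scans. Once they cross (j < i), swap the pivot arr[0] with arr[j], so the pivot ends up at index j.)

Hoare-style two-pointer partition with pivot = 7:

Initial array: [7, 20, 37, 22, 40, 15, 13, 34, 20]

Pointers start at i = 1, j = 8.
i ends at 1, j ends at 0: the pointers have crossed (j < i), so scanning stops.

j = 0, so swapping arr[0] with arr[j] leaves the pivot at position 0: [7, 20, 37, 22, 40, 15, 13, 34, 20]
Pivot position: 0

After partitioning with pivot 7, the array becomes [7, 20, 37, 22, 40, 15, 13, 34, 20]. The pivot is placed at index 0. All elements to the left of the pivot are <= 7, and all elements to the right are > 7.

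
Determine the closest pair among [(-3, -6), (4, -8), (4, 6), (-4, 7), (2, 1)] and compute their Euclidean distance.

Computing all pairwise distances among 5 points:

d((-3, -6), (4, -8)) = 7.2801
d((-3, -6), (4, 6)) = 13.8924
d((-3, -6), (-4, 7)) = 13.0384
d((-3, -6), (2, 1)) = 8.6023
d((4, -8), (4, 6)) = 14.0
d((4, -8), (-4, 7)) = 17.0
d((4, -8), (2, 1)) = 9.2195
d((4, 6), (-4, 7)) = 8.0623
d((4, 6), (2, 1)) = 5.3852 <-- minimum
d((-4, 7), (2, 1)) = 8.4853

Closest pair: (4, 6) and (2, 1) with distance 5.3852

The closest pair is (4, 6) and (2, 1) with Euclidean distance 5.3852. For 5 points, brute-force pairwise comparison is shown above. For large n, the divide-and-conquer algorithm (sort by x, recurse on halves, check the dividing strip) achieves O(n log n).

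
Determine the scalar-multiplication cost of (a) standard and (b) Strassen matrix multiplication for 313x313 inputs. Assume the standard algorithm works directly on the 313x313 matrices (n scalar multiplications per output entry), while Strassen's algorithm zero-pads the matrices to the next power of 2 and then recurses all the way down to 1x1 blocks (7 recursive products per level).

Matrix multiplication for 313x313 matrices:

Strassen's algorithm requires power-of-2 dimensions. Pad 313x313 to 512x512 (next power of 2).

Standard algorithm: 313^3 = 30664297 multiplications
Strassen's algorithm: 7^(log2(512)) = 7^9 = 40353607 multiplications
Difference: 30664297 - 40353607 = -9689310 (Strassen uses MORE here due to padding overhead — for small or just-over-power-of-2 n, padding can outweigh the per-level savings)

Standard: 30664297 multiplications (313^3). Strassen: 40353607 multiplications (7^9, after padding to 512x512). Strassen reduces 8 recursive multiplications to 7 at each level.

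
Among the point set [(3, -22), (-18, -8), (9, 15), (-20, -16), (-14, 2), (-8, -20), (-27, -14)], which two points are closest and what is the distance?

Computing all pairwise distances among 7 points:

d((3, -22), (-18, -8)) = 25.2389
d((3, -22), (9, 15)) = 37.4833
d((3, -22), (-20, -16)) = 23.7697
d((3, -22), (-14, 2)) = 29.4109
d((3, -22), (-8, -20)) = 11.1803
d((3, -22), (-27, -14)) = 31.0483
d((-18, -8), (9, 15)) = 35.4683
d((-18, -8), (-20, -16)) = 8.2462
d((-18, -8), (-14, 2)) = 10.7703
d((-18, -8), (-8, -20)) = 15.6205
d((-18, -8), (-27, -14)) = 10.8167
d((9, 15), (-20, -16)) = 42.45
d((9, 15), (-14, 2)) = 26.4197
d((9, 15), (-8, -20)) = 38.9102
d((9, 15), (-27, -14)) = 46.2277
d((-20, -16), (-14, 2)) = 18.9737
d((-20, -16), (-8, -20)) = 12.6491
d((-20, -16), (-27, -14)) = 7.2801 <-- minimum
d((-14, 2), (-8, -20)) = 22.8035
d((-14, 2), (-27, -14)) = 20.6155
d((-8, -20), (-27, -14)) = 19.9249

Closest pair: (-20, -16) and (-27, -14) with distance 7.2801

The closest pair is (-20, -16) and (-27, -14) with Euclidean distance 7.2801. For 7 points, brute-force pairwise comparison is shown above. For large n, the divide-and-conquer algorithm (sort by x, recurse on halves, check the dividing strip) achieves O(n log n).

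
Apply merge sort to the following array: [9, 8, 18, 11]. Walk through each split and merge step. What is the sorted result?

Merge sort trace:

Split: [9, 8, 18, 11] -> [9, 8] and [18, 11]
  Split: [9, 8] -> [9] and [8]
  Merge: [9] + [8] -> [8, 9]
  Split: [18, 11] -> [18] and [11]
  Merge: [18] + [11] -> [11, 18]
Merge: [8, 9] + [11, 18] -> [8, 9, 11, 18]

Final sorted array: [8, 9, 11, 18]

The merge sort proceeds by recursively splitting the array and merging sorted halves.
After all merges, the sorted array is [8, 9, 11, 18].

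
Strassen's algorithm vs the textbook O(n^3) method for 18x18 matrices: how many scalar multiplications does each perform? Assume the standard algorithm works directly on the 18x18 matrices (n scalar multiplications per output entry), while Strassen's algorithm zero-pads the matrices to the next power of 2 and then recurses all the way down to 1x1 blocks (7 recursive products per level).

Matrix multiplication for 18x18 matrices:

Strassen's algorithm requires power-of-2 dimensions. Pad 18x18 to 32x32 (next power of 2).

Standard algorithm: 18^3 = 5832 multiplications
Strassen's algorithm: 7^(log2(32)) = 7^5 = 16807 multiplications
Difference: 5832 - 16807 = -10975 (Strassen uses MORE here due to padding overhead — for small or just-over-power-of-2 n, padding can outweigh the per-level savings)

Standard: 5832 multiplications (18^3). Strassen: 16807 multiplications (7^5, after padding to 32x32). Strassen reduces 8 recursive multiplications to 7 at each level.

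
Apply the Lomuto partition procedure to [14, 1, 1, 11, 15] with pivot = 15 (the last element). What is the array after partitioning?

Lomuto partition with pivot = 15:

Initial array: [14, 1, 1, 11, 15]

arr[0]=14 <= 15: swap with position 0, array becomes [14, 1, 1, 11, 15]
arr[1]=1 <= 15: swap with position 1, array becomes [14, 1, 1, 11, 15]
arr[2]=1 <= 15: swap with position 2, array becomes [14, 1, 1, 11, 15]
arr[3]=11 <= 15: swap with position 3, array becomes [14, 1, 1, 11, 15]

Place pivot at position 4: [14, 1, 1, 11, 15]
Pivot position: 4

After partitioning with pivot 15, the array becomes [14, 1, 1, 11, 15]. The pivot is placed at index 4. All elements to the left of the pivot are <= 15, and all elements to the right are > 15.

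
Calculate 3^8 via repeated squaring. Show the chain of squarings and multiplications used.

Computing 3^8 by squaring (build up from 3^1; each line after the first costs one multiplication):

3^1 = 3
3^2 = (3^1)^2 = 3^2 = 9
3^4 = (3^2)^2 = 9^2 = 81
3^8 = (3^4)^2 = 81^2 = 6561

Result: 6561
Multiplications needed: 3 (3 lines after 3^1)

3^8 = 6561. Using exponentiation by squaring, this requires 3 multiplications. The key idea: if the exponent is even, square the half-power; if odd, multiply by the base once.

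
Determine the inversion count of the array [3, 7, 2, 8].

Finding inversions in [3, 7, 2, 8]:

(0, 2): arr[0]=3 > arr[2]=2
(1, 2): arr[1]=7 > arr[2]=2

Total inversions: 2

The array has 2 inversion(s): (0,2), (1,2). Each pair (i,j) satisfies i < j and arr[i] > arr[j].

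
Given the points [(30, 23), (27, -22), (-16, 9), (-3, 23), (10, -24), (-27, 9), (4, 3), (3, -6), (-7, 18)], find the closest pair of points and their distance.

Computing all pairwise distances among 9 points:

d((30, 23), (27, -22)) = 45.0999
d((30, 23), (-16, 9)) = 48.0833
d((30, 23), (-3, 23)) = 33.0
d((30, 23), (10, -24)) = 51.0784
d((30, 23), (-27, 9)) = 58.6941
d((30, 23), (4, 3)) = 32.8024
d((30, 23), (3, -6)) = 39.6232
d((30, 23), (-7, 18)) = 37.3363
d((27, -22), (-16, 9)) = 53.0094
d((27, -22), (-3, 23)) = 54.0833
d((27, -22), (10, -24)) = 17.1172
d((27, -22), (-27, 9)) = 62.2656
d((27, -22), (4, 3)) = 33.9706
d((27, -22), (3, -6)) = 28.8444
d((27, -22), (-7, 18)) = 52.4976
d((-16, 9), (-3, 23)) = 19.105
d((-16, 9), (10, -24)) = 42.0119
d((-16, 9), (-27, 9)) = 11.0
d((-16, 9), (4, 3)) = 20.8806
d((-16, 9), (3, -6)) = 24.2074
d((-16, 9), (-7, 18)) = 12.7279
d((-3, 23), (10, -24)) = 48.7647
d((-3, 23), (-27, 9)) = 27.7849
d((-3, 23), (4, 3)) = 21.1896
d((-3, 23), (3, -6)) = 29.6142
d((-3, 23), (-7, 18)) = 6.4031 <-- minimum
d((10, -24), (-27, 9)) = 49.5782
d((10, -24), (4, 3)) = 27.6586
d((10, -24), (3, -6)) = 19.3132
d((10, -24), (-7, 18)) = 45.31
d((-27, 9), (4, 3)) = 31.5753
d((-27, 9), (3, -6)) = 33.541
d((-27, 9), (-7, 18)) = 21.9317
d((4, 3), (3, -6)) = 9.0554
d((4, 3), (-7, 18)) = 18.6011
d((3, -6), (-7, 18)) = 26.0

Closest pair: (-3, 23) and (-7, 18) with distance 6.4031

The closest pair is (-3, 23) and (-7, 18) with Euclidean distance 6.4031. For 9 points, brute-force pairwise comparison is shown above. For large n, the divide-and-conquer algorithm (sort by x, recurse on halves, check the dividing strip) achieves O(n log n).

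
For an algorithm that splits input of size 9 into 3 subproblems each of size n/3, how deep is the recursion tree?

For divide and conquer with division factor 3:

Problem sizes at each level:
Level 0: 9
Level 1: 3
Level 2: 1

The root is level 0 and the size-1 base case is level 2 (the tree spans levels 0 through 2, i.e. 3 levels counting the root), so the depth is the number of divisions: log_3(9) = 2

The recursion tree depth is log_3(9) = 2. At each level, the problem size is divided by 3, so it takes 2 divisions to reduce to a base case of size 1. The algorithm makes 3 recursive calls at each level.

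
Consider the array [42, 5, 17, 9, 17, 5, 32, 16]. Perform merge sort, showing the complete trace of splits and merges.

Merge sort trace:

Split: [42, 5, 17, 9, 17, 5, 32, 16] -> [42, 5, 17, 9] and [17, 5, 32, 16]
  Split: [42, 5, 17, 9] -> [42, 5] and [17, 9]
    Split: [42, 5] -> [42] and [5]
    Merge: [42] + [5] -> [5, 42]
    Split: [17, 9] -> [17] and [9]
    Merge: [17] + [9] -> [9, 17]
  Merge: [5, 42] + [9, 17] -> [5, 9, 17, 42]
  Split: [17, 5, 32, 16] -> [17, 5] and [32, 16]
    Split: [17, 5] -> [17] and [5]
    Merge: [17] + [5] -> [5, 17]
    Split: [32, 16] -> [32] and [16]
    Merge: [32] + [16] -> [16, 32]
  Merge: [5, 17] + [16, 32] -> [5, 16, 17, 32]
Merge: [5, 9, 17, 42] + [5, 16, 17, 32] -> [5, 5, 9, 16, 17, 17, 32, 42]

Final sorted array: [5, 5, 9, 16, 17, 17, 32, 42]

The merge sort proceeds by recursively splitting the array and merging sorted halves.
After all merges, the sorted array is [5, 5, 9, 16, 17, 17, 32, 42].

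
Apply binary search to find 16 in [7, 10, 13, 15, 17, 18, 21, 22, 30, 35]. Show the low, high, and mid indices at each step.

Binary search for 16 in [7, 10, 13, 15, 17, 18, 21, 22, 30, 35]:

lo=0, hi=9, mid=4, arr[mid]=17 -> 17 > 16, search left half
lo=0, hi=3, mid=1, arr[mid]=10 -> 10 < 16, search right half
lo=2, hi=3, mid=2, arr[mid]=13 -> 13 < 16, search right half
lo=3, hi=3, mid=3, arr[mid]=15 -> 15 < 16, search right half
lo=4 > hi=3, target 16 not found

Binary search determines that 16 is not in the array after 4 comparisons. The search space was exhausted without finding the target.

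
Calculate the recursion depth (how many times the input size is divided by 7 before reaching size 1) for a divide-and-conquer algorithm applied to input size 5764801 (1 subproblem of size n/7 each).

For divide and conquer with division factor 7:

Problem sizes at each level:
Level 0: 5764801
Level 1: 823543
Level 2: 117649
Level 3: 16807
Level 4: 2401
Level 5: 343
Level 6: 49
Level 7: 7
Level 8: 1

The root is level 0 and the size-1 base case is level 8 (the tree spans levels 0 through 8, i.e. 9 levels counting the root), so the depth is the number of divisions: log_7(5764801) = 8

The recursion tree depth is log_7(5764801) = 8. At each level, the problem size is divided by 7, so it takes 8 divisions to reduce to a base case of size 1. The algorithm makes 1 recursive call at each level.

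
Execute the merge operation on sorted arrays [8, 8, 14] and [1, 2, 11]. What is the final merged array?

Merging process:

Compare 8 vs 1: take 1 from right. Merged: [1]
Compare 8 vs 2: take 2 from right. Merged: [1, 2]
Compare 8 vs 11: take 8 from left. Merged: [1, 2, 8]
Compare 8 vs 11: take 8 from left. Merged: [1, 2, 8, 8]
Compare 14 vs 11: take 11 from right. Merged: [1, 2, 8, 8, 11]
Append remaining from left: [14]. Merged: [1, 2, 8, 8, 11, 14]

Final merged array: [1, 2, 8, 8, 11, 14]
Total comparisons: 5

The merged array is [1, 2, 8, 8, 11, 14], requiring 5 comparisons. The merge step runs in O(n) time where n is the total number of elements.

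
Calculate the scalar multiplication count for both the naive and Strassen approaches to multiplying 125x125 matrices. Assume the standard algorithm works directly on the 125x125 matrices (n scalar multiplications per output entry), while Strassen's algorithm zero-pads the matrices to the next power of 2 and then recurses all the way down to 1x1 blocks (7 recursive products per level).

Matrix multiplication for 125x125 matrices:

Strassen's algorithm requires power-of-2 dimensions. Pad 125x125 to 128x128 (next power of 2).

Standard algorithm: 125^3 = 1953125 multiplications
Strassen's algorithm: 7^(log2(128)) = 7^7 = 823543 multiplications
Savings: 1953125 - 823543 = 1129582 multiplications

Standard: 1953125 multiplications (125^3). Strassen: 823543 multiplications (7^7, after padding to 128x128). Strassen reduces 8 recursive multiplications to 7 at each level.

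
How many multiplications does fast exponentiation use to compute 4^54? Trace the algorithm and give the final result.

Computing 4^54 by squaring (build up from 4^1; each line after the first costs one multiplication):

4^1 = 4
4^2 = (4^1)^2 = 4^2 = 16
4^3 = 4 * 4^2 = 4 * 16 = 64
4^6 = (4^3)^2 = 64^2 = 4096
4^12 = (4^6)^2 = 4096^2 = 16777216
4^13 = 4 * 4^12 = 4 * 16777216 = 67108864
4^26 = (4^13)^2 = 67108864^2 = 4503599627370496
4^27 = 4 * 4^26 = 4 * 4503599627370496 = 18014398509481984
4^54 = (4^27)^2 = 18014398509481984^2 = 324518553658426726783156020576256

Result: 324518553658426726783156020576256
Multiplications needed: 8 (8 lines after 4^1)

4^54 = 324518553658426726783156020576256. Using exponentiation by squaring, this requires 8 multiplications. The key idea: if the exponent is even, square the half-power; if odd, multiply by the base once.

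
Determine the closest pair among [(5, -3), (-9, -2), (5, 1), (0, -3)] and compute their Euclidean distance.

Computing all pairwise distances among 4 points:

d((5, -3), (-9, -2)) = 14.0357
d((5, -3), (5, 1)) = 4.0 <-- minimum
d((5, -3), (0, -3)) = 5.0
d((-9, -2), (5, 1)) = 14.3178
d((-9, -2), (0, -3)) = 9.0554
d((5, 1), (0, -3)) = 6.4031

Closest pair: (5, -3) and (5, 1) with distance 4.0

The closest pair is (5, -3) and (5, 1) with Euclidean distance 4.0. For 4 points, brute-force pairwise comparison is shown above. For large n, the divide-and-conquer algorithm (sort by x, recurse on halves, check the dividing strip) achieves O(n log n).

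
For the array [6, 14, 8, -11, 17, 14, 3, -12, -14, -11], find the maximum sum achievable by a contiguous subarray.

Using Kadane's algorithm on [6, 14, 8, -11, 17, 14, 3, -12, -14, -11]:

Scanning through the array:
Position 1 (value 14): max_ending_here = 20, max_so_far = 20
Position 2 (value 8): max_ending_here = 28, max_so_far = 28
Position 3 (value -11): max_ending_here = 17, max_so_far = 28
Position 4 (value 17): max_ending_here = 34, max_so_far = 34
Position 5 (value 14): max_ending_here = 48, max_so_far = 48
Position 6 (value 3): max_ending_here = 51, max_so_far = 51
Position 7 (value -12): max_ending_here = 39, max_so_far = 51
Position 8 (value -14): max_ending_here = 25, max_so_far = 51
Position 9 (value -11): max_ending_here = 14, max_so_far = 51

Maximum subarray: [6, 14, 8, -11, 17, 14, 3]
Maximum sum: 51

The maximum subarray is [6, 14, 8, -11, 17, 14, 3] with sum 51. This subarray runs from index 0 to index 6.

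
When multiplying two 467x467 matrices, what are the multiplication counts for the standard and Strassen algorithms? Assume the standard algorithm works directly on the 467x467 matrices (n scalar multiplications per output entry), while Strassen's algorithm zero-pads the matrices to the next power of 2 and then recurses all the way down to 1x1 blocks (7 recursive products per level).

Matrix multiplication for 467x467 matrices:

Strassen's algorithm requires power-of-2 dimensions. Pad 467x467 to 512x512 (next power of 2).

Standard algorithm: 467^3 = 101847563 multiplications
Strassen's algorithm: 7^(log2(512)) = 7^9 = 40353607 multiplications
Savings: 101847563 - 40353607 = 61493956 multiplications

Standard: 101847563 multiplications (467^3). Strassen: 40353607 multiplications (7^9, after padding to 512x512). Strassen reduces 8 recursive multiplications to 7 at each level.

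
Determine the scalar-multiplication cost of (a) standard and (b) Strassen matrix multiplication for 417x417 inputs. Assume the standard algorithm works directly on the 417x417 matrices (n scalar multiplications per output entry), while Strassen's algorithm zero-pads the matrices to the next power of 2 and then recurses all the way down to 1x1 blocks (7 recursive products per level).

Matrix multiplication for 417x417 matrices:

Strassen's algorithm requires power-of-2 dimensions. Pad 417x417 to 512x512 (next power of 2).

Standard algorithm: 417^3 = 72511713 multiplications
Strassen's algorithm: 7^(log2(512)) = 7^9 = 40353607 multiplications
Savings: 72511713 - 40353607 = 32158106 multiplications

Standard: 72511713 multiplications (417^3). Strassen: 40353607 multiplications (7^9, after padding to 512x512). Strassen reduces 8 recursive multiplications to 7 at each level.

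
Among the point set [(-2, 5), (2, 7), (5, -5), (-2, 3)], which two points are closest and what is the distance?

Computing all pairwise distances among 4 points:

d((-2, 5), (2, 7)) = 4.4721
d((-2, 5), (5, -5)) = 12.2066
d((-2, 5), (-2, 3)) = 2.0 <-- minimum
d((2, 7), (5, -5)) = 12.3693
d((2, 7), (-2, 3)) = 5.6569
d((5, -5), (-2, 3)) = 10.6301

Closest pair: (-2, 5) and (-2, 3) with distance 2.0

The closest pair is (-2, 5) and (-2, 3) with Euclidean distance 2.0. For 4 points, brute-force pairwise comparison is shown above. For large n, the divide-and-conquer algorithm (sort by x, recurse on halves, check the dividing strip) achieves O(n log n).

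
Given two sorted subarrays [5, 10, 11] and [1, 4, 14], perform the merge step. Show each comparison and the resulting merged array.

Merging process:

Compare 5 vs 1: take 1 from right. Merged: [1]
Compare 5 vs 4: take 4 from right. Merged: [1, 4]
Compare 5 vs 14: take 5 from left. Merged: [1, 4, 5]
Compare 10 vs 14: take 10 from left. Merged: [1, 4, 5, 10]
Compare 11 vs 14: take 11 from left. Merged: [1, 4, 5, 10, 11]
Append remaining from right: [14]. Merged: [1, 4, 5, 10, 11, 14]

Final merged array: [1, 4, 5, 10, 11, 14]
Total comparisons: 5

The merged array is [1, 4, 5, 10, 11, 14], requiring 5 comparisons. The merge step runs in O(n) time where n is the total number of elements.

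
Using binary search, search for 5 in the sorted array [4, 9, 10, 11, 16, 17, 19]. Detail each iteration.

Binary search for 5 in [4, 9, 10, 11, 16, 17, 19]:

lo=0, hi=6, mid=3, arr[mid]=11 -> 11 > 5, search left half
lo=0, hi=2, mid=1, arr[mid]=9 -> 9 > 5, search left half
lo=0, hi=0, mid=0, arr[mid]=4 -> 4 < 5, search right half
lo=1 > hi=0, target 5 not found

Binary search determines that 5 is not in the array after 3 comparisons. The search space was exhausted without finding the target.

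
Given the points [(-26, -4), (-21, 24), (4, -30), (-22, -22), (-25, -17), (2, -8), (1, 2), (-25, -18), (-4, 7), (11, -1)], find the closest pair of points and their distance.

Computing all pairwise distances among 10 points:

d((-26, -4), (-21, 24)) = 28.4429
d((-26, -4), (4, -30)) = 39.6989
d((-26, -4), (-22, -22)) = 18.4391
d((-26, -4), (-25, -17)) = 13.0384
d((-26, -4), (2, -8)) = 28.2843
d((-26, -4), (1, 2)) = 27.6586
d((-26, -4), (-25, -18)) = 14.0357
d((-26, -4), (-4, 7)) = 24.5967
d((-26, -4), (11, -1)) = 37.1214
d((-21, 24), (4, -30)) = 59.5063
d((-21, 24), (-22, -22)) = 46.0109
d((-21, 24), (-25, -17)) = 41.1947
d((-21, 24), (2, -8)) = 39.4081
d((-21, 24), (1, 2)) = 31.1127
d((-21, 24), (-25, -18)) = 42.19
d((-21, 24), (-4, 7)) = 24.0416
d((-21, 24), (11, -1)) = 40.6079
d((4, -30), (-22, -22)) = 27.2029
d((4, -30), (-25, -17)) = 31.7805
d((4, -30), (2, -8)) = 22.0907
d((4, -30), (1, 2)) = 32.1403
d((4, -30), (-25, -18)) = 31.3847
d((4, -30), (-4, 7)) = 37.855
d((4, -30), (11, -1)) = 29.8329
d((-22, -22), (-25, -17)) = 5.831
d((-22, -22), (2, -8)) = 27.7849
d((-22, -22), (1, 2)) = 33.2415
d((-22, -22), (-25, -18)) = 5.0
d((-22, -22), (-4, 7)) = 34.1321
d((-22, -22), (11, -1)) = 39.1152
d((-25, -17), (2, -8)) = 28.4605
d((-25, -17), (1, 2)) = 32.2025
d((-25, -17), (-25, -18)) = 1.0 <-- minimum
d((-25, -17), (-4, 7)) = 31.8904
d((-25, -17), (11, -1)) = 39.3954
d((2, -8), (1, 2)) = 10.0499
d((2, -8), (-25, -18)) = 28.7924
d((2, -8), (-4, 7)) = 16.1555
d((2, -8), (11, -1)) = 11.4018
d((1, 2), (-25, -18)) = 32.8024
d((1, 2), (-4, 7)) = 7.0711
d((1, 2), (11, -1)) = 10.4403
d((-25, -18), (-4, 7)) = 32.6497
d((-25, -18), (11, -1)) = 39.8121
d((-4, 7), (11, -1)) = 17.0

Closest pair: (-25, -17) and (-25, -18) with distance 1.0

The closest pair is (-25, -17) and (-25, -18) with Euclidean distance 1.0. For 10 points, brute-force pairwise comparison is shown above. For large n, the divide-and-conquer algorithm (sort by x, recurse on halves, check the dividing strip) achieves O(n log n).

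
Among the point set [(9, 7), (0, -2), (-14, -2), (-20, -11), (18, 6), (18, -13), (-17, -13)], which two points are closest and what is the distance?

Computing all pairwise distances among 7 points:

d((9, 7), (0, -2)) = 12.7279
d((9, 7), (-14, -2)) = 24.6982
d((9, 7), (-20, -11)) = 34.1321
d((9, 7), (18, 6)) = 9.0554
d((9, 7), (18, -13)) = 21.9317
d((9, 7), (-17, -13)) = 32.8024
d((0, -2), (-14, -2)) = 14.0
d((0, -2), (-20, -11)) = 21.9317
d((0, -2), (18, 6)) = 19.6977
d((0, -2), (18, -13)) = 21.095
d((0, -2), (-17, -13)) = 20.2485
d((-14, -2), (-20, -11)) = 10.8167
d((-14, -2), (18, 6)) = 32.9848
d((-14, -2), (18, -13)) = 33.8378
d((-14, -2), (-17, -13)) = 11.4018
d((-20, -11), (18, 6)) = 41.6293
d((-20, -11), (18, -13)) = 38.0526
d((-20, -11), (-17, -13)) = 3.6056 <-- minimum
d((18, 6), (18, -13)) = 19.0
d((18, 6), (-17, -13)) = 39.8246
d((18, -13), (-17, -13)) = 35.0

Closest pair: (-20, -11) and (-17, -13) with distance 3.6056

The closest pair is (-20, -11) and (-17, -13) with Euclidean distance 3.6056. For 7 points, brute-force pairwise comparison is shown above. For large n, the divide-and-conquer algorithm (sort by x, recurse on halves, check the dividing strip) achieves O(n log n).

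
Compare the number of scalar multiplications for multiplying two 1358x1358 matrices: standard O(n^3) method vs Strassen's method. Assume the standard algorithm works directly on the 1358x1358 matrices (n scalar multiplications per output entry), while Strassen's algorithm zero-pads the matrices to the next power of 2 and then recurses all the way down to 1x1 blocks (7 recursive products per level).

Matrix multiplication for 1358x1358 matrices:

Strassen's algorithm requires power-of-2 dimensions. Pad 1358x1358 to 2048x2048 (next power of 2).

Standard algorithm: 1358^3 = 2504374712 multiplications
Strassen's algorithm: 7^(log2(2048)) = 7^11 = 1977326743 multiplications
Savings: 2504374712 - 1977326743 = 527047969 multiplications

Standard: 2504374712 multiplications (1358^3). Strassen: 1977326743 multiplications (7^11, after padding to 2048x2048). Strassen reduces 8 recursive multiplications to 7 at each level.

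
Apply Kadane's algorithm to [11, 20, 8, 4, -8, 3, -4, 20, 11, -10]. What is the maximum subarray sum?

Using Kadane's algorithm on [11, 20, 8, 4, -8, 3, -4, 20, 11, -10]:

Scanning through the array:
Position 1 (value 20): max_ending_here = 31, max_so_far = 31
Position 2 (value 8): max_ending_here = 39, max_so_far = 39
Position 3 (value 4): max_ending_here = 43, max_so_far = 43
Position 4 (value -8): max_ending_here = 35, max_so_far = 43
Position 5 (value 3): max_ending_here = 38, max_so_far = 43
Position 6 (value -4): max_ending_here = 34, max_so_far = 43
Position 7 (value 20): max_ending_here = 54, max_so_far = 54
Position 8 (value 11): max_ending_here = 65, max_so_far = 65
Position 9 (value -10): max_ending_here = 55, max_so_far = 65

Maximum subarray: [11, 20, 8, 4, -8, 3, -4, 20, 11]
Maximum sum: 65

The maximum subarray is [11, 20, 8, 4, -8, 3, -4, 20, 11] with sum 65. This subarray runs from index 0 to index 8.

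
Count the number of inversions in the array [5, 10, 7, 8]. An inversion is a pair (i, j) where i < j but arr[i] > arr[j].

Finding inversions in [5, 10, 7, 8]:

(1, 2): arr[1]=10 > arr[2]=7
(1, 3): arr[1]=10 > arr[3]=8

Total inversions: 2

The array has 2 inversion(s): (1,2), (1,3). Each pair (i,j) satisfies i < j and arr[i] > arr[j].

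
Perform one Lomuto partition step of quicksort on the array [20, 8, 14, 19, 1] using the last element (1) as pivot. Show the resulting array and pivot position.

Lomuto partition with pivot = 1:

Initial array: [20, 8, 14, 19, 1]

arr[0]=20 > 1: no swap
arr[1]=8 > 1: no swap
arr[2]=14 > 1: no swap
arr[3]=19 > 1: no swap

Place pivot at position 0: [1, 8, 14, 19, 20]
Pivot position: 0

After partitioning with pivot 1, the array becomes [1, 8, 14, 19, 20]. The pivot is placed at index 0. All elements to the left of the pivot are <= 1, and all elements to the right are > 1.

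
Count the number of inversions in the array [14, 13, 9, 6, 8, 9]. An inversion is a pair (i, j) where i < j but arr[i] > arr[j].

Finding inversions in [14, 13, 9, 6, 8, 9]:

(0, 1): arr[0]=14 > arr[1]=13
(0, 2): arr[0]=14 > arr[2]=9
(0, 3): arr[0]=14 > arr[3]=6
(0, 4): arr[0]=14 > arr[4]=8
(0, 5): arr[0]=14 > arr[5]=9
(1, 2): arr[1]=13 > arr[2]=9
(1, 3): arr[1]=13 > arr[3]=6
(1, 4): arr[1]=13 > arr[4]=8
(1, 5): arr[1]=13 > arr[5]=9
(2, 3): arr[2]=9 > arr[3]=6
(2, 4): arr[2]=9 > arr[4]=8

Total inversions: 11

The array has 11 inversion(s): (0,1), (0,2), (0,3), (0,4), (0,5), (1,2), (1,3), (1,4), (1,5), (2,3), (2,4). Each pair (i,j) satisfies i < j and arr[i] > arr[j].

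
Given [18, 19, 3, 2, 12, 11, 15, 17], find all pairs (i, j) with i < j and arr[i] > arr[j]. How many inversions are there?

Finding inversions in [18, 19, 3, 2, 12, 11, 15, 17]:

(0, 2): arr[0]=18 > arr[2]=3
(0, 3): arr[0]=18 > arr[3]=2
(0, 4): arr[0]=18 > arr[4]=12
(0, 5): arr[0]=18 > arr[5]=11
(0, 6): arr[0]=18 > arr[6]=15
(0, 7): arr[0]=18 > arr[7]=17
(1, 2): arr[1]=19 > arr[2]=3
(1, 3): arr[1]=19 > arr[3]=2
(1, 4): arr[1]=19 > arr[4]=12
(1, 5): arr[1]=19 > arr[5]=11
(1, 6): arr[1]=19 > arr[6]=15
(1, 7): arr[1]=19 > arr[7]=17
(2, 3): arr[2]=3 > arr[3]=2
(4, 5): arr[4]=12 > arr[5]=11

Total inversions: 14

The array has 14 inversion(s): (0,2), (0,3), (0,4), (0,5), (0,6), (0,7), (1,2), (1,3), (1,4), (1,5), (1,6), (1,7), (2,3), (4,5). Each pair (i,j) satisfies i < j and arr[i] > arr[j].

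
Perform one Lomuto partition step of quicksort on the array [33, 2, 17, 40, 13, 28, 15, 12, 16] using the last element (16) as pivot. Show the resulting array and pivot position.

Lomuto partition with pivot = 16:

Initial array: [33, 2, 17, 40, 13, 28, 15, 12, 16]

arr[0]=33 > 16: no swap
arr[1]=2 <= 16: swap with position 0, array becomes [2, 33, 17, 40, 13, 28, 15, 12, 16]
arr[2]=17 > 16: no swap
arr[3]=40 > 16: no swap
arr[4]=13 <= 16: swap with position 1, array becomes [2, 13, 17, 40, 33, 28, 15, 12, 16]
arr[5]=28 > 16: no swap
arr[6]=15 <= 16: swap with position 2, array becomes [2, 13, 15, 40, 33, 28, 17, 12, 16]
arr[7]=12 <= 16: swap with position 3, array becomes [2, 13, 15, 12, 33, 28, 17, 40, 16]

Place pivot at position 4: [2, 13, 15, 12, 16, 28, 17, 40, 33]
Pivot position: 4

After partitioning with pivot 16, the array becomes [2, 13, 15, 12, 16, 28, 17, 40, 33]. The pivot is placed at index 4. All elements to the left of the pivot are <= 16, and all elements to the right are > 16.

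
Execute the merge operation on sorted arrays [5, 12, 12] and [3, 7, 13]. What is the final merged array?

Merging process:

Compare 5 vs 3: take 3 from right. Merged: [3]
Compare 5 vs 7: take 5 from left. Merged: [3, 5]
Compare 12 vs 7: take 7 from right. Merged: [3, 5, 7]
Compare 12 vs 13: take 12 from left. Merged: [3, 5, 7, 12]
Compare 12 vs 13: take 12 from left. Merged: [3, 5, 7, 12, 12]
Append remaining from right: [13]. Merged: [3, 5, 7, 12, 12, 13]

Final merged array: [3, 5, 7, 12, 12, 13]
Total comparisons: 5

The merged array is [3, 5, 7, 12, 12, 13], requiring 5 comparisons. The merge step runs in O(n) time where n is the total number of elements.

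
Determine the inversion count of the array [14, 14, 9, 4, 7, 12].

Finding inversions in [14, 14, 9, 4, 7, 12]:

(0, 2): arr[0]=14 > arr[2]=9
(0, 3): arr[0]=14 > arr[3]=4
(0, 4): arr[0]=14 > arr[4]=7
(0, 5): arr[0]=14 > arr[5]=12
(1, 2): arr[1]=14 > arr[2]=9
(1, 3): arr[1]=14 > arr[3]=4
(1, 4): arr[1]=14 > arr[4]=7
(1, 5): arr[1]=14 > arr[5]=12
(2, 3): arr[2]=9 > arr[3]=4
(2, 4): arr[2]=9 > arr[4]=7

Total inversions: 10

The array has 10 inversion(s): (0,2), (0,3), (0,4), (0,5), (1,2), (1,3), (1,4), (1,5), (2,3), (2,4). Each pair (i,j) satisfies i < j and arr[i] > arr[j].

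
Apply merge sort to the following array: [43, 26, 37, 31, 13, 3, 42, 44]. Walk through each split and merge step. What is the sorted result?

Merge sort trace:

Split: [43, 26, 37, 31, 13, 3, 42, 44] -> [43, 26, 37, 31] and [13, 3, 42, 44]
  Split: [43, 26, 37, 31] -> [43, 26] and [37, 31]
    Split: [43, 26] -> [43] and [26]
    Merge: [43] + [26] -> [26, 43]
    Split: [37, 31] -> [37] and [31]
    Merge: [37] + [31] -> [31, 37]
  Merge: [26, 43] + [31, 37] -> [26, 31, 37, 43]
  Split: [13, 3, 42, 44] -> [13, 3] and [42, 44]
    Split: [13, 3] -> [13] and [3]
    Merge: [13] + [3] -> [3, 13]
    Split: [42, 44] -> [42] and [44]
    Merge: [42] + [44] -> [42, 44]
  Merge: [3, 13] + [42, 44] -> [3, 13, 42, 44]
Merge: [26, 31, 37, 43] + [3, 13, 42, 44] -> [3, 13, 26, 31, 37, 42, 43, 44]

Final sorted array: [3, 13, 26, 31, 37, 42, 43, 44]

The merge sort proceeds by recursively splitting the array and merging sorted halves.
After all merges, the sorted array is [3, 13, 26, 31, 37, 42, 43, 44].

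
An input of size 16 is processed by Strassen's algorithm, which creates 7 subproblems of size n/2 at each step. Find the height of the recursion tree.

For divide and conquer with division factor 2:

Problem sizes at each level:
Level 0: 16
Level 1: 8
Level 2: 4
Level 3: 2
Level 4: 1

The root is level 0 and the size-1 base case is level 4 (the tree spans levels 0 through 4, i.e. 5 levels counting the root), so the depth is the number of divisions: log_2(16) = 4

The recursion tree depth is log_2(16) = 4. At each level, the problem size is divided by 2, so it takes 4 divisions to reduce to a base case of size 1. The algorithm makes 7 recursive calls at each level.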